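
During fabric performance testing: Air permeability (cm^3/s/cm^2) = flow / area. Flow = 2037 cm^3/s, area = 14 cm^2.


Formula: Air Permeability = Airflow / Test Area
AP = 2037 cm^3/s / 14 cm^2
AP = 145.5 cm^3/s/cm^2

145.5 cm^3/s/cm^2


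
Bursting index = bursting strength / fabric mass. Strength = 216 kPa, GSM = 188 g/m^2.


Formula: Bursting Index = Bursting Strength / Fabric GSM
BI = 216 kPa / 188 g/m^2
BI = 1.149 kPa/(g/m^2)

1.149 kPa/(g/m^2)


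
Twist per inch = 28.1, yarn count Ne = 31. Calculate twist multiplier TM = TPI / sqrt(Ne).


Formula: TM = TPI / sqrt(Ne)
Step 1: sqrt(Ne) = sqrt(31) = 5.5678
Step 2: TM = 28.1 / 5.5678 = 5.05

5.05 TM


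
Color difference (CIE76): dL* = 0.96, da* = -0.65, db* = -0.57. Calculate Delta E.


Formula: Delta E = sqrt(dL*^2 + da*^2 + db*^2)
Step 1: dL*^2 = 0.96^2 = 0.9216
Step 2: da*^2 = (-0.65)^2 = 0.4225
Step 3: db*^2 = (-0.57)^2 = 0.3249
Step 4: Sum = 0.9216 + 0.4225 + 0.3249 = 1.669
Step 5: Delta E = sqrt(1.669) = 1.29

1.29 Delta E


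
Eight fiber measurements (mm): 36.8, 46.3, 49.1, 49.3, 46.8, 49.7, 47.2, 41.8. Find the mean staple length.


Formula: Mean = sum of lengths / count
Sum = 36.8 + 46.3 + 49.1 + 49.3 + 46.8 + 49.7 + 47.2 + 41.8
Sum = 367.0 mm
Mean = 367.0 / 8 = 45.88 mm

45.88 mm


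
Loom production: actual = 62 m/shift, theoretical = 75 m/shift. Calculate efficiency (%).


Formula: Efficiency% = (Actual output / Theoretical output) * 100
Efficiency% = (62 / 75) * 100
Efficiency% = 0.826667 * 100 = 82.6667% ≈ 82.7%

82.7%


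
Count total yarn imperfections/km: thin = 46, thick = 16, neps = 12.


Formula: Total = thin places + thick places + neps
Total = 46 + 16 + 12
Total = 74 imperfections/km

74 imperfections/km


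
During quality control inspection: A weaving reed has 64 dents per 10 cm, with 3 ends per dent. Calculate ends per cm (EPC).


Formula: EPC = (dents per 10 cm * ends per dent) / 10
Step 1: Total ends per 10 cm = 64 * 3 = 192
Step 2: EPC = 192 / 10 = 19.2 ends/cm

19.2 ends/cm


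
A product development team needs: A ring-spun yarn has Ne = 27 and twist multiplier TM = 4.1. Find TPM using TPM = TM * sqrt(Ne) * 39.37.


Formula: TPM = TM * sqrt(Ne) * 39.37
Step 1: sqrt(Ne) = sqrt(27) = 5.1962
Step 2: TM * sqrt(Ne) = 4.1 * 5.1962 = 21.3044
Step 3: TPM = 21.3044 * 39.37 = 839 twists/m

839 twists/m


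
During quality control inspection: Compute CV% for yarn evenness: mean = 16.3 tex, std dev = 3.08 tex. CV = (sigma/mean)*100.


Formula: CV% = (standard deviation / mean) * 100
Step 1: Ratio = 3.08 / 16.3 = 0.188957
Step 2: CV% = 0.188957 * 100 = 18.8957% ≈ 18.9%

18.9%


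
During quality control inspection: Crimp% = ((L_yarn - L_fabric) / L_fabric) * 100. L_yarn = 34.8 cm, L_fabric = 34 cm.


Formula: Crimp% = ((L_yarn - L_fabric) / L_fabric) * 100
Step 1: Extension = 34.8 - 34 = 0.8 cm
Step 2: Crimp% = (0.8 / 34) * 100
Step 3: Crimp% = 0.023529 * 100 = 2.3529% ≈ 2.4%

2.4%


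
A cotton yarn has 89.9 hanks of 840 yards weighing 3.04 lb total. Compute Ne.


Formula: Ne = hanks / mass_lb
Substituting: Ne = 89.9 / 3.04
Ne = 29.6

29.6 Ne


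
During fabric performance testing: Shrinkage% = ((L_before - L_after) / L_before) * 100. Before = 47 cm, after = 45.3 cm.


Formula: Shrinkage% = ((L_before - L_after) / L_before) * 100
Step 1: Shrinkage = 47 - 45.3 = 1.7 cm
Step 2: Shrinkage% = (1.7 / 47) * 100
Step 3: Shrinkage% = 0.03617 * 100 = 3.617% ≈ 3.6%

3.6%


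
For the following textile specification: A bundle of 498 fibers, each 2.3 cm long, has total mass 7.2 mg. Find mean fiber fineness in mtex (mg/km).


Formula: fineness (mtex) = mass (mg) / total length (km) = (mass_mg / total_length_m) * 1000
Step 1: Convert fiber length: 2.3 cm = 0.023 m
Step 2: Total fiber length = 498 * 0.023 = 11.454 m
Step 3: Linear density = 7.2 mg / 11.454 m = 0.6286 mg/m
Step 4: fineness = 0.6286 * 1000 = 628.6 mtex

628.6 mtex


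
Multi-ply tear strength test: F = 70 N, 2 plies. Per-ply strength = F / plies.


Formula: Per-ply strength = Total force / Number of plies
Per-ply = 70 N / 2
Per-ply = 35 N

35 N


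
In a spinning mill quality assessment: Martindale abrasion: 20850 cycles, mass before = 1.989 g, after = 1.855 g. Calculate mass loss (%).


Formula: Mass loss% = ((m_before - m_after) / m_before) * 100
Step 1: Mass loss = 1.989 - 1.855 = 0.134 g
Step 2: Ratio = 0.134 / 1.989 = 0.0673705
Step 3: Mass loss% = 0.0673705 * 100 = 6.73705% ≈ 6.74%

6.74%


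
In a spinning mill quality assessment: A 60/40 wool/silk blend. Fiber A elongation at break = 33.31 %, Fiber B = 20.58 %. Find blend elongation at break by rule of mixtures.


Formula: Blend property = (fraction_A * property_A) + (fraction_B * property_B)
Step 1: Contribution A = 60/100 * 33.31 % = 19.986 %
Step 2: Contribution B = 40/100 * 20.58 % = 8.232 %
Step 3: Blend elongation at break = 19.986 + 8.232 = 28.218 %

28.218 %


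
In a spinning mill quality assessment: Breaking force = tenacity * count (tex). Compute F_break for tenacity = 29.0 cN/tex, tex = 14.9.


Formula: Breaking force = Tenacity * Linear density
F = 29.0 cN/tex * 14.9 tex
F = 432.10 cN

432.10 cN


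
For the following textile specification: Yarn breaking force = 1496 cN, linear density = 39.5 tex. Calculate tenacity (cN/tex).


Formula: Tenacity = Breaking force / Linear density
Tenacity = 1496 cN / 39.5 tex
Tenacity = 37.87 cN/tex

37.87 cN/tex


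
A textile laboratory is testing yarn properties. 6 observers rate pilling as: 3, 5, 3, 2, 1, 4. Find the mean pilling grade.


Formula: Mean = sum / count
Sum = 3 + 5 + 3 + 2 + 1 + 4 = 18
Mean = 18 / 6 = 3.0

3.0


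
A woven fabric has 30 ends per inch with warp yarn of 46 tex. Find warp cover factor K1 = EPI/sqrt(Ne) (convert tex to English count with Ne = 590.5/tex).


Formula: K1 = EPI / sqrt(Ne), with Ne = 590.5 / tex_warp
Step 1: Ne = 590.5 / 46 = 12.837
Step 2: sqrt(Ne) = sqrt(12.837) = 3.5829
Step 3: K1 = 30 / 3.5829 = 8.4

8.4


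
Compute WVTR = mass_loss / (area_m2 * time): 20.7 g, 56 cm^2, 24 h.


Formula: WVTR = mass_loss / (area * time)
Step 1: Convert area: 56 cm^2 = 0.0056 m^2
Step 2: WVTR = 20.7 g / (0.0056 m^2 * 24 h)
Step 3: WVTR = 20.7 / 0.1344 = 154.0 g/m^2/h

154.0 g/m^2/h


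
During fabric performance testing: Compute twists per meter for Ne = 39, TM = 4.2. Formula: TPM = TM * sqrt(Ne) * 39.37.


Formula: TPM = TM * sqrt(Ne) * 39.37
Step 1: sqrt(Ne) = sqrt(39) = 6.245
Step 2: TM * sqrt(Ne) = 4.2 * 6.245 = 26.229
Step 3: TPM = 26.229 * 39.37 = 1033 twists/m

1033 twists/m


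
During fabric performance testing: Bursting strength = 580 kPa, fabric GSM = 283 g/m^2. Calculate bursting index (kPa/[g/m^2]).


Formula: Bursting Index = Bursting Strength / Fabric GSM
BI = 580 kPa / 283 g/m^2
BI = 2.049 kPa/(g/m^2)

2.049 kPa/(g/m^2)


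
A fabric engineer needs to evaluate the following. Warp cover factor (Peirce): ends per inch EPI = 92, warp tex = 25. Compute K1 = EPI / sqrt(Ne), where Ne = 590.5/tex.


Formula: K1 = EPI / sqrt(Ne), with Ne = 590.5 / tex_warp
Step 1: Ne = 590.5 / 25 = 23.62
Step 2: sqrt(Ne) = sqrt(23.62) = 4.86
Step 3: K1 = 92 / 4.86 = 18.9

18.9


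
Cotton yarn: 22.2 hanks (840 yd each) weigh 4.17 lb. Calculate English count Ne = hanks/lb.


Formula: Ne = hanks / mass_lb
Substituting: Ne = 22.2 / 4.17
Ne = 5.3

5.3 Ne


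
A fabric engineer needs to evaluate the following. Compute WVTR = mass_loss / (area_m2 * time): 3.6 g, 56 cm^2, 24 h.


Formula: WVTR = mass_loss / (area * time)
Step 1: Convert area: 56 cm^2 = 0.0056 m^2
Step 2: WVTR = 3.6 g / (0.0056 m^2 * 24 h)
Step 3: WVTR = 3.6 / 0.1344 = 26.8 g/m^2/h

26.8 g/m^2/h


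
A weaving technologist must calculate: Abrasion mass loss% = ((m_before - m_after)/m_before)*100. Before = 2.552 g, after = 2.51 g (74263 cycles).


Formula: Mass loss% = ((m_before - m_after) / m_before) * 100
Step 1: Mass loss = 2.552 - 2.51 = 0.042 g
Step 2: Ratio = 0.042 / 2.552 = 0.0164577
Step 3: Mass loss% = 0.0164577 * 100 = 1.64577% ≈ 1.65%

1.65%


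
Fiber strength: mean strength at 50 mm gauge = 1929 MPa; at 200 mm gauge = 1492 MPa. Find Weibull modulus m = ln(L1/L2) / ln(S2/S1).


Formula: m = ln(L1/L2) / ln(S2/S1)
Step 1: ln(L1/L2) = ln(50/200) = -1.38629
Step 2: S2/S1 = 1492/1929 = 0.77346
Step 3: ln(S2/S1) = ln(0.77346) = -0.25688
Step 4: m = -1.38629 / -0.25688 = 5.40

5.40 (Weibull m)


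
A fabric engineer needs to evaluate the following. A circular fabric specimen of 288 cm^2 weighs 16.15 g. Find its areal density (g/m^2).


Formula: GSM = mass_g / area_m2
Step 1: Convert area: 288 cm^2 = 288 / 10000 = 0.0288 m^2
Step 2: GSM = 16.15 g / 0.0288 m^2 = 560.8 g/m^2

560.8 g/m^2


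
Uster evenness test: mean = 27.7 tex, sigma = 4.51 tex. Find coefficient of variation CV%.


Formula: CV% = (standard deviation / mean) * 100
Step 1: Ratio = 4.51 / 27.7 = 0.162816
Step 2: CV% = 0.162816 * 100 = 16.2816% ≈ 16.3%

16.3%


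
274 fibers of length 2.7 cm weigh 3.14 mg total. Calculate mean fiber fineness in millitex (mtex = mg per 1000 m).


Formula: fineness (mtex) = mass (mg) / total length (km) = (mass_mg / total_length_m) * 1000
Step 1: Convert fiber length: 2.7 cm = 0.027 m
Step 2: Total fiber length = 274 * 0.027 = 7.398 m
Step 3: Linear density = 3.14 mg / 7.398 m = 0.4244 mg/m
Step 4: fineness = 0.4244 * 1000 = 424.4 mtex

424.4 mtex


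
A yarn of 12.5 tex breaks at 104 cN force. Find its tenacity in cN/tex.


Formula: Tenacity = Breaking force / Linear density
Tenacity = 104 cN / 12.5 tex
Tenacity = 8.32 cN/tex

8.32 cN/tex


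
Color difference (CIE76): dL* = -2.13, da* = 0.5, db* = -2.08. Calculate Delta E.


Formula: Delta E = sqrt(dL*^2 + da*^2 + db*^2)
Step 1: dL*^2 = (-2.13)^2 = 4.5369
Step 2: da*^2 = 0.5^2 = 0.25
Step 3: db*^2 = (-2.08)^2 = 4.3264
Step 4: Sum = 4.5369 + 0.25 + 4.3264 = 9.1133
Step 5: Delta E = sqrt(9.1133) = 3.02

3.02 Delta E


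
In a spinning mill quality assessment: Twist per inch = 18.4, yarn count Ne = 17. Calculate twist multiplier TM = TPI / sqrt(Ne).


Formula: TM = TPI / sqrt(Ne)
Step 1: sqrt(Ne) = sqrt(17) = 4.1231
Step 2: TM = 18.4 / 4.1231 = 4.46

4.46 TM


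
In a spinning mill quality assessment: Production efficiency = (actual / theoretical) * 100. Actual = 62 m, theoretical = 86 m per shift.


Formula: Efficiency% = (Actual output / Theoretical output) * 100
Efficiency% = (62 / 86) * 100
Efficiency% = 0.72093 * 100 = 72.093% ≈ 72.1%

72.1%


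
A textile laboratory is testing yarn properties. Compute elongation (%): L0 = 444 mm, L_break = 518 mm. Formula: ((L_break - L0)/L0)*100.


Formula: Elongation (%) = ((L_break - L0) / L0) * 100
Step 1: Extension = 518 - 444 = 74 mm
Step 2: Elongation = (74 / 444) * 100
Step 3: Elongation = 0.166667 * 100 = 16.6667% ≈ 16.7%

16.7%


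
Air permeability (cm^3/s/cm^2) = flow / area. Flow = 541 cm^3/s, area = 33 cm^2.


Formula: Air Permeability = Airflow / Test Area
AP = 541 cm^3/s / 33 cm^2
AP = 16.4 cm^3/s/cm^2

16.4 cm^3/s/cm^2


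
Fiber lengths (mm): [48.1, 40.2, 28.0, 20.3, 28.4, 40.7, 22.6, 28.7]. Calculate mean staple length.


Formula: Mean = sum of lengths / count
Sum = 48.1 + 40.2 + 28.0 + 20.3 + 28.4 + 40.7 + 22.6 + 28.7
Sum = 257.0 mm
Mean = 257.0 / 8 = 32.13 mm

32.13 mm


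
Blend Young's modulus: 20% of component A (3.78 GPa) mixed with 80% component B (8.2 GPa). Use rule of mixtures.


Formula: Blend property = (fraction_A * property_A) + (fraction_B * property_B)
Step 1: Contribution A = 20/100 * 3.78 GPa = 0.756 GPa
Step 2: Contribution B = 80/100 * 8.2 GPa = 6.56 GPa
Step 3: Blend Young's modulus = 0.756 + 6.56 = 7.316 GPa

7.316 GPa


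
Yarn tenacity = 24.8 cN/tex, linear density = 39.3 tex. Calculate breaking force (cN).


Formula: Breaking force = Tenacity * Linear density
F = 24.8 cN/tex * 39.3 tex
F = 974.64 cN

974.64 cN


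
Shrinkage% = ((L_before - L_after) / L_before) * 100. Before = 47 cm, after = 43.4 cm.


Formula: Shrinkage% = ((L_before - L_after) / L_before) * 100
Step 1: Shrinkage = 47 - 43.4 = 3.6 cm
Step 2: Shrinkage% = (3.6 / 47) * 100
Step 3: Shrinkage% = 0.076596 * 100 = 7.6596% ≈ 7.7%

7.7%


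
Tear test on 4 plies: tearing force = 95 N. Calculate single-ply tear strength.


Formula: Per-ply strength = Total force / Number of plies
Per-ply = 95 N / 4
Per-ply = 23.75 N

23.75 N


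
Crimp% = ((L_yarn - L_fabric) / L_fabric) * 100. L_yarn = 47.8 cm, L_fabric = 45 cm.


Formula: Crimp% = ((L_yarn - L_fabric) / L_fabric) * 100
Step 1: Extension = 47.8 - 45 = 2.8 cm
Step 2: Crimp% = (2.8 / 45) * 100
Step 3: Crimp% = 0.062222 * 100 = 6.2222% ≈ 6.2%

6.2%


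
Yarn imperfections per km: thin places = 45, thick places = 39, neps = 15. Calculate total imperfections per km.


Formula: Total = thin places + thick places + neps
Total = 45 + 39 + 15
Total = 99 imperfections/km

99 imperfections/km


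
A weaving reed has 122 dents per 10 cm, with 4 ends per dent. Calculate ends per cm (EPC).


Formula: EPC = (dents per 10 cm * ends per dent) / 10
Step 1: Total ends per 10 cm = 122 * 4 = 488
Step 2: EPC = 488 / 10 = 48.8 ends/cm

48.8 ends/cm


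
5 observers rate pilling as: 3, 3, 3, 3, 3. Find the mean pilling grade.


Formula: Mean = sum / count
Sum = 3 + 3 + 3 + 3 + 3 = 15
Mean = 15 / 5 = 3.0

3.0


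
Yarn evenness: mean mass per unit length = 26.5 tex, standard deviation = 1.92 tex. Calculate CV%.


Formula: CV% = (standard deviation / mean) * 100
Step 1: Ratio = 1.92 / 26.5 = 0.072453
Step 2: CV% = 0.072453 * 100 = 7.2453% ≈ 7.2%

7.2%


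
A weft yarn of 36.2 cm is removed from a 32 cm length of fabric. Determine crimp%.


Formula: Crimp% = ((L_yarn - L_fabric) / L_fabric) * 100
Step 1: Extension = 36.2 - 32 = 4.2 cm
Step 2: Crimp% = (4.2 / 32) * 100
Step 3: Crimp% = 0.13125 * 100 = 13.125% ≈ 13.1%

13.1%


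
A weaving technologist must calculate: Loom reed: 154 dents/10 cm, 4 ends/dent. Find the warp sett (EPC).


Formula: EPC = (dents per 10 cm * ends per dent) / 10
Step 1: Total ends per 10 cm = 154 * 4 = 616
Step 2: EPC = 616 / 10 = 61.6 ends/cm

61.6 ends/cm


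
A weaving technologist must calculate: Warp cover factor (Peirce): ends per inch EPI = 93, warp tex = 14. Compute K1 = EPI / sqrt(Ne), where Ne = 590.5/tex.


Formula: K1 = EPI / sqrt(Ne), with Ne = 590.5 / tex_warp
Step 1: Ne = 590.5 / 14 = 42.179
Step 2: sqrt(Ne) = sqrt(42.179) = 6.4945
Step 3: K1 = 93 / 6.4945 = 14.3

14.3


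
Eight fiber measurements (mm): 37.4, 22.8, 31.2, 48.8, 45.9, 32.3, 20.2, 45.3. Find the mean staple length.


Formula: Mean = sum of lengths / count
Sum = 37.4 + 22.8 + 31.2 + 48.8 + 45.9 + 32.3 + 20.2 + 45.3
Sum = 283.9 mm
Mean = 283.9 / 8 = 35.49 mm

35.49 mm


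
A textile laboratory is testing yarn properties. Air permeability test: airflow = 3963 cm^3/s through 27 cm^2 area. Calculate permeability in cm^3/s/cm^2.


Formula: Air Permeability = Airflow / Test Area
AP = 3963 cm^3/s / 27 cm^2
AP = 146.8 cm^3/s/cm^2

146.8 cm^3/s/cm^2


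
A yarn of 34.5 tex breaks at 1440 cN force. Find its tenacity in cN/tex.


Formula: Tenacity = Breaking force / Linear density
Tenacity = 1440 cN / 34.5 tex
Tenacity = 41.74 cN/tex

41.74 cN/tex


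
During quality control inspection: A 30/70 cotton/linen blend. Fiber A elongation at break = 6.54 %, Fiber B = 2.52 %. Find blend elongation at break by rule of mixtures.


Formula: Blend property = (fraction_A * property_A) + (fraction_B * property_B)
Step 1: Contribution A = 30/100 * 6.54 % = 1.962 %
Step 2: Contribution B = 70/100 * 2.52 % = 1.764 %
Step 3: Blend elongation at break = 1.962 + 1.764 = 3.726 %

3.726 %


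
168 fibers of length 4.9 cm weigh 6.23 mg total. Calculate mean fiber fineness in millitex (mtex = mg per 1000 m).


Formula: fineness (mtex) = mass (mg) / total length (km) = (mass_mg / total_length_m) * 1000
Step 1: Convert fiber length: 4.9 cm = 0.049 m
Step 2: Total fiber length = 168 * 0.049 = 8.232 m
Step 3: Linear density = 6.23 mg / 8.232 m = 0.7568 mg/m
Step 4: fineness = 0.7568 * 1000 = 756.8 mtex

756.8 mtex


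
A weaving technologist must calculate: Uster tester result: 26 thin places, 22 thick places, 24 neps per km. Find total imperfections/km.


Formula: Total = thin places + thick places + neps
Total = 26 + 22 + 24
Total = 72 imperfections/km

72 imperfections/km


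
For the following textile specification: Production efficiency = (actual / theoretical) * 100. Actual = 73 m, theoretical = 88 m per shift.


Formula: Efficiency% = (Actual output / Theoretical output) * 100
Efficiency% = (73 / 88) * 100
Efficiency% = 0.829545 * 100 = 82.9545% ≈ 83.0%

83.0%


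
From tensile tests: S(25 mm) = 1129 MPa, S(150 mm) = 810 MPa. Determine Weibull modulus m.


Formula: m = ln(L1/L2) / ln(S2/S1)
Step 1: ln(L1/L2) = ln(25/150) = -1.79176
Step 2: S2/S1 = 810/1129 = 0.71745
Step 3: ln(S2/S1) = ln(0.71745) = -0.33205
Step 4: m = -1.79176 / -0.33205 = 5.40

5.40 (Weibull m)


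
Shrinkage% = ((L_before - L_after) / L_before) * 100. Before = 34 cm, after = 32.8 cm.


Formula: Shrinkage% = ((L_before - L_after) / L_before) * 100
Step 1: Shrinkage = 34 - 32.8 = 1.2 cm
Step 2: Shrinkage% = (1.2 / 34) * 100
Step 3: Shrinkage% = 0.035294 * 100 = 3.5294% ≈ 3.5%

3.5%


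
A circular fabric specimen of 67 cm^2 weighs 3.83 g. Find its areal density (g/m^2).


Formula: GSM = mass_g / area_m2
Step 1: Convert area: 67 cm^2 = 67 / 10000 = 0.0067 m^2
Step 2: GSM = 3.83 g / 0.0067 m^2 = 571.6 g/m^2

571.6 g/m^2


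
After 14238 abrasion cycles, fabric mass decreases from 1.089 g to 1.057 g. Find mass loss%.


Formula: Mass loss% = ((m_before - m_after) / m_before) * 100
Step 1: Mass loss = 1.089 - 1.057 = 0.032 g
Step 2: Ratio = 0.032 / 1.089 = 0.0293848
Step 3: Mass loss% = 0.0293848 * 100 = 2.93848% ≈ 2.94%

2.94%


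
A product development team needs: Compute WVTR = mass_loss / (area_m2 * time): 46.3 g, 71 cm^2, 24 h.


Formula: WVTR = mass_loss / (area * time)
Step 1: Convert area: 71 cm^2 = 0.0071 m^2
Step 2: WVTR = 46.3 g / (0.0071 m^2 * 24 h)
Step 3: WVTR = 46.3 / 0.1704 = 271.7 g/m^2/h

271.7 g/m^2/h


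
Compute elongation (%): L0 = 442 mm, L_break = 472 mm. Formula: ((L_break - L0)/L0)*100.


Formula: Elongation (%) = ((L_break - L0) / L0) * 100
Step 1: Extension = 472 - 442 = 30 mm
Step 2: Elongation = (30 / 442) * 100
Step 3: Elongation = 0.067873 * 100 = 6.7873% ≈ 6.8%

6.8%


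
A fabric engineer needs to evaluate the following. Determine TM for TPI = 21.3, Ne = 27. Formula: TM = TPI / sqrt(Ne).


Formula: TM = TPI / sqrt(Ne)
Step 1: sqrt(Ne) = sqrt(27) = 5.1962
Step 2: TM = 21.3 / 5.1962 = 4.10

4.10 TM


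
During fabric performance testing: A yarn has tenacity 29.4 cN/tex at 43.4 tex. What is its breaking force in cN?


Formula: Breaking force = Tenacity * Linear density
F = 29.4 cN/tex * 43.4 tex
F = 1275.96 cN

1275.96 cN


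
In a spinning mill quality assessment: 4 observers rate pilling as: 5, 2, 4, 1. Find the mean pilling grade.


Formula: Mean = sum / count
Sum = 5 + 2 + 4 + 1 = 12
Mean = 12 / 4 = 3.0

3.0


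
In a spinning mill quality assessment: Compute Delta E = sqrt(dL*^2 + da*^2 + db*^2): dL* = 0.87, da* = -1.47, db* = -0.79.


Formula: Delta E = sqrt(dL*^2 + da*^2 + db*^2)
Step 1: dL*^2 = 0.87^2 = 0.7569
Step 2: da*^2 = (-1.47)^2 = 2.1609
Step 3: db*^2 = (-0.79)^2 = 0.6241
Step 4: Sum = 0.7569 + 2.1609 + 0.6241 = 3.5419
Step 5: Delta E = sqrt(3.5419) = 1.88

1.88 Delta E


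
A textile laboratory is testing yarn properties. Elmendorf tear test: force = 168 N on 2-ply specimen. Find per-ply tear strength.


Formula: Per-ply strength = Total force / Number of plies
Per-ply = 168 N / 2
Per-ply = 84 N

84 N


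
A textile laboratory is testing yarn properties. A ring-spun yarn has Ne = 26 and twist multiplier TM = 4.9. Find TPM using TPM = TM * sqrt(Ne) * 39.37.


Formula: TPM = TM * sqrt(Ne) * 39.37
Step 1: sqrt(Ne) = sqrt(26) = 5.099
Step 2: TM * sqrt(Ne) = 4.9 * 5.099 = 24.9851
Step 3: TPM = 24.9851 * 39.37 = 984 twists/m

984 twists/m


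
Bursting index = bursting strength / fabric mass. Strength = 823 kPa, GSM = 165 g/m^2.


Formula: Bursting Index = Bursting Strength / Fabric GSM
BI = 823 kPa / 165 g/m^2
BI = 4.988 kPa/(g/m^2)

4.988 kPa/(g/m^2)


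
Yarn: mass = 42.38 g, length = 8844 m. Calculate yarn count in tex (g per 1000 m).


Formula: Tex = (mass_g / length_m) * 1000
Substituting: Tex = (42.38 / 8844) * 1000
Intermediate: 42.38 / 8844 = 0.00479195 g/m
Tex = 0.00479195 * 1000 = 4.79 tex

4.79 tex


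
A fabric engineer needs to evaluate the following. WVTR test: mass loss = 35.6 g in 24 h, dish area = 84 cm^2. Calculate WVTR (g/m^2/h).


Formula: WVTR = mass_loss / (area * time)
Step 1: Convert area: 84 cm^2 = 0.0084 m^2
Step 2: WVTR = 35.6 g / (0.0084 m^2 * 24 h)
Step 3: WVTR = 35.6 / 0.2016 = 176.6 g/m^2/h

176.6 g/m^2/h


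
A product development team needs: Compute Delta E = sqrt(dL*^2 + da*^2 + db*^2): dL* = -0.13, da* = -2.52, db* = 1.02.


Formula: Delta E = sqrt(dL*^2 + da*^2 + db*^2)
Step 1: dL*^2 = (-0.13)^2 = 0.0169
Step 2: da*^2 = (-2.52)^2 = 6.3504
Step 3: db*^2 = 1.02^2 = 1.0404
Step 4: Sum = 0.0169 + 6.3504 + 1.0404 = 7.4077
Step 5: Delta E = sqrt(7.4077) = 2.72

2.72 Delta E


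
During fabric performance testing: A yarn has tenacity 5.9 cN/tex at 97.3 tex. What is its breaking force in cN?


Formula: Breaking force = Tenacity * Linear density
F = 5.9 cN/tex * 97.3 tex
F = 574.07 cN

574.07 cN


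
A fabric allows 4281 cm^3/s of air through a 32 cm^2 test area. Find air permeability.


Formula: Air Permeability = Airflow / Test Area
AP = 4281 cm^3/s / 32 cm^2
AP = 133.8 cm^3/s/cm^2

133.8 cm^3/s/cm^2


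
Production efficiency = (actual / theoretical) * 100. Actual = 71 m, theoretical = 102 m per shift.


Formula: Efficiency% = (Actual output / Theoretical output) * 100
Efficiency% = (71 / 102) * 100
Efficiency% = 0.696078 * 100 = 69.6078% ≈ 69.6%

69.6%


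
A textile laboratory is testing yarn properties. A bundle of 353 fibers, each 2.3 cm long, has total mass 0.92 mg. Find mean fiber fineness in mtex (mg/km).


Formula: fineness (mtex) = mass (mg) / total length (km) = (mass_mg / total_length_m) * 1000
Step 1: Convert fiber length: 2.3 cm = 0.023 m
Step 2: Total fiber length = 353 * 0.023 = 8.119 m
Step 3: Linear density = 0.92 mg / 8.119 m = 0.1133 mg/m
Step 4: fineness = 0.1133 * 1000 = 113.3 mtex

113.3 mtex


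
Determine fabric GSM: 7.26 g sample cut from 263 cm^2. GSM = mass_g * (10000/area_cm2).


Formula: GSM = mass_g / area_m2
Step 1: Convert area: 263 cm^2 = 263 / 10000 = 0.0263 m^2
Step 2: GSM = 7.26 g / 0.0263 m^2 = 276.0 g/m^2

276.0 g/m^2


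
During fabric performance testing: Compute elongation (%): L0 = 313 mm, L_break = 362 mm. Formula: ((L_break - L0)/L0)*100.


Formula: Elongation (%) = ((L_break - L0) / L0) * 100
Step 1: Extension = 362 - 313 = 49 mm
Step 2: Elongation = (49 / 313) * 100
Step 3: Elongation = 0.15655 * 100 = 15.655% ≈ 15.7%

15.7%


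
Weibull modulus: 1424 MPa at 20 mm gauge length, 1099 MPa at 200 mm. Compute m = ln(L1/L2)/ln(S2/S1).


Formula: m = ln(L1/L2) / ln(S2/S1)
Step 1: ln(L1/L2) = ln(20/200) = -2.30259
Step 2: S2/S1 = 1099/1424 = 0.77177
Step 3: ln(S2/S1) = ln(0.77177) = -0.25907
Step 4: m = -2.30259 / -0.25907 = 8.89

8.89 (Weibull m)


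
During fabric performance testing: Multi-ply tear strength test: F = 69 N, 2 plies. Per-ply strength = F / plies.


Formula: Per-ply strength = Total force / Number of plies
Per-ply = 69 N / 2
Per-ply = 34.5 N

34.5 N


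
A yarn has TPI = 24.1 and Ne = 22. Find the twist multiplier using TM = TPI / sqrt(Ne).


Formula: TM = TPI / sqrt(Ne)
Step 1: sqrt(Ne) = sqrt(22) = 4.6904
Step 2: TM = 24.1 / 4.6904 = 5.14

5.14 TM


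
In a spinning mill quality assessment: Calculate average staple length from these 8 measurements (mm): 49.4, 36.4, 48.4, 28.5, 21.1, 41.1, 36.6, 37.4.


Formula: Mean = sum of lengths / count
Sum = 49.4 + 36.4 + 48.4 + 28.5 + 21.1 + 41.1 + 36.6 + 37.4
Sum = 298.9 mm
Mean = 298.9 / 8 = 37.36 mm

37.36 mm


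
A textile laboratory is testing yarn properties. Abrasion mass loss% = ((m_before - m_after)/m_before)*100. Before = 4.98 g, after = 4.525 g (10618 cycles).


Formula: Mass loss% = ((m_before - m_after) / m_before) * 100
Step 1: Mass loss = 4.98 - 4.525 = 0.455 g
Step 2: Ratio = 0.455 / 4.98 = 0.0913655
Step 3: Mass loss% = 0.0913655 * 100 = 9.13655% ≈ 9.14%

9.14%


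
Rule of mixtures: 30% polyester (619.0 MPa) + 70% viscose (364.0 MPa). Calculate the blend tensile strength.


Formula: Blend property = (fraction_A * property_A) + (fraction_B * property_B)
Step 1: Contribution A = 30/100 * 619.0 MPa = 185.7 MPa
Step 2: Contribution B = 70/100 * 364.0 MPa = 254.8 MPa
Step 3: Blend tensile strength = 185.7 + 254.8 = 440.5 MPa

440.5 MPa


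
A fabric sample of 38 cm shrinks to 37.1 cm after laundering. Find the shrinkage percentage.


Formula: Shrinkage% = ((L_before - L_after) / L_before) * 100
Step 1: Shrinkage = 38 - 37.1 = 0.9 cm
Step 2: Shrinkage% = (0.9 / 38) * 100
Step 3: Shrinkage% = 0.023684 * 100 = 2.3684% ≈ 2.4%

2.4%


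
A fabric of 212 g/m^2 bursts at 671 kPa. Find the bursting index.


Formula: Bursting Index = Bursting Strength / Fabric GSM
BI = 671 kPa / 212 g/m^2
BI = 3.165 kPa/(g/m^2)

3.165 kPa/(g/m^2)


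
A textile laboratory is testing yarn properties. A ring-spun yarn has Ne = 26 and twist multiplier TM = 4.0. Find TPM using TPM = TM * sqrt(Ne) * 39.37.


Formula: TPM = TM * sqrt(Ne) * 39.37
Step 1: sqrt(Ne) = sqrt(26) = 5.099
Step 2: TM * sqrt(Ne) = 4.0 * 5.099 = 20.396
Step 3: TPM = 20.396 * 39.37 = 803 twists/m

803 twists/m


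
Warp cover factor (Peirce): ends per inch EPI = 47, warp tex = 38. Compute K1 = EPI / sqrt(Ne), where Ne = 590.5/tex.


Formula: K1 = EPI / sqrt(Ne), with Ne = 590.5 / tex_warp
Step 1: Ne = 590.5 / 38 = 15.539
Step 2: sqrt(Ne) = sqrt(15.539) = 3.942
Step 3: K1 = 47 / 3.942 = 11.9

11.9


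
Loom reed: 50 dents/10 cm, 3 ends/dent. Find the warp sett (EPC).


Formula: EPC = (dents per 10 cm * ends per dent) / 10
Step 1: Total ends per 10 cm = 50 * 3 = 150
Step 2: EPC = 150 / 10 = 15.0 ends/cm

15.0 ends/cm


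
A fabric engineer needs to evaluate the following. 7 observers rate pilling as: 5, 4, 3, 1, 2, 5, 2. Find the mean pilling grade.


Formula: Mean = sum / count
Sum = 5 + 4 + 3 + 1 + 2 + 5 + 2 = 22
Mean = 22 / 7 = 3.1

3.1


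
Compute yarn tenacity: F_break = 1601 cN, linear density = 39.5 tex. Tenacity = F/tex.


Formula: Tenacity = Breaking force / Linear density
Tenacity = 1601 cN / 39.5 tex
Tenacity = 40.53 cN/tex

40.53 cN/tex


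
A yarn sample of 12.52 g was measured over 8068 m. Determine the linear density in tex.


Formula: Tex = (mass_g / length_m) * 1000
Substituting: Tex = (12.52 / 8068) * 1000
Intermediate: 12.52 / 8068 = 0.00155181 g/m
Tex = 0.00155181 * 1000 = 1.55 tex

1.55 tex


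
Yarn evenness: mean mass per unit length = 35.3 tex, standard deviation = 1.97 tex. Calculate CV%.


Formula: CV% = (standard deviation / mean) * 100
Step 1: Ratio = 1.97 / 35.3 = 0.055807
Step 2: CV% = 0.055807 * 100 = 5.5807% ≈ 5.6%

5.6%


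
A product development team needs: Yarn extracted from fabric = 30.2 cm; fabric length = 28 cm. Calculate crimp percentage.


Formula: Crimp% = ((L_yarn - L_fabric) / L_fabric) * 100
Step 1: Extension = 30.2 - 28 = 2.2 cm
Step 2: Crimp% = (2.2 / 28) * 100
Step 3: Crimp% = 0.078571 * 100 = 7.8571% ≈ 7.9%

7.9%


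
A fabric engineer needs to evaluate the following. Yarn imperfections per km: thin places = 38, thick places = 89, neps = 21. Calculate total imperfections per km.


Formula: Total = thin places + thick places + neps
Total = 38 + 89 + 21
Total = 148 imperfections/km

148 imperfections/km


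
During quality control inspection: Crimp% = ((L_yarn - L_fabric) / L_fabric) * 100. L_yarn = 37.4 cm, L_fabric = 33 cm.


Formula: Crimp% = ((L_yarn - L_fabric) / L_fabric) * 100
Step 1: Extension = 37.4 - 33 = 4.4 cm
Step 2: Crimp% = (4.4 / 33) * 100
Step 3: Crimp% = 0.133333 * 100 = 13.3333% ≈ 13.3%

13.3%


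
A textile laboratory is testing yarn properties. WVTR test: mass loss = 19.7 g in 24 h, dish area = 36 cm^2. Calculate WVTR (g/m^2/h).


Formula: WVTR = mass_loss / (area * time)
Step 1: Convert area: 36 cm^2 = 0.0036 m^2
Step 2: WVTR = 19.7 g / (0.0036 m^2 * 24 h)
Step 3: WVTR = 19.7 / 0.0864 = 228.0 g/m^2/h

228.0 g/m^2/h


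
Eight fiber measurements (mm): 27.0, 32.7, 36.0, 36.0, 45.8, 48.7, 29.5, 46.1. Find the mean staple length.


Formula: Mean = sum of lengths / count
Sum = 27.0 + 32.7 + 36.0 + 36.0 + 45.8 + 48.7 + 29.5 + 46.1
Sum = 301.8 mm
Mean = 301.8 / 8 = 37.73 mm

37.73 mm


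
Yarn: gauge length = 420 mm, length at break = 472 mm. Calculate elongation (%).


Formula: Elongation (%) = ((L_break - L0) / L0) * 100
Step 1: Extension = 472 - 420 = 52 mm
Step 2: Elongation = (52 / 420) * 100
Step 3: Elongation = 0.12381 * 100 = 12.381% ≈ 12.4%

12.4%


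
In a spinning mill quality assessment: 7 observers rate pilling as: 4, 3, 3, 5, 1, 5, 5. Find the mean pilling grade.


Formula: Mean = sum / count
Sum = 4 + 3 + 3 + 5 + 1 + 5 + 5 = 26
Mean = 26 / 7 = 3.7

3.7


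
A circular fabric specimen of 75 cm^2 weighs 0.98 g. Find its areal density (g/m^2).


Formula: GSM = mass_g / area_m2
Step 1: Convert area: 75 cm^2 = 75 / 10000 = 0.0075 m^2
Step 2: GSM = 0.98 g / 0.0075 m^2 = 130.7 g/m^2

130.7 g/m^2


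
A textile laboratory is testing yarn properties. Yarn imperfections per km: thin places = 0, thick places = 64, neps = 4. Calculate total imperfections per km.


Formula: Total = thin places + thick places + neps
Total = 0 + 64 + 4
Total = 68 imperfections/km

68 imperfections/km


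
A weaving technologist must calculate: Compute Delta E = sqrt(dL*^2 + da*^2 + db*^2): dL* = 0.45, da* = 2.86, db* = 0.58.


Formula: Delta E = sqrt(dL*^2 + da*^2 + db*^2)
Step 1: dL*^2 = 0.45^2 = 0.2025
Step 2: da*^2 = 2.86^2 = 8.1796
Step 3: db*^2 = 0.58^2 = 0.3364
Step 4: Sum = 0.2025 + 8.1796 + 0.3364 = 8.7185
Step 5: Delta E = sqrt(8.7185) = 2.95

2.95 Delta E


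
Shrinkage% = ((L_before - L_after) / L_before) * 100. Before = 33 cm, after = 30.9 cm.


Formula: Shrinkage% = ((L_before - L_after) / L_before) * 100
Step 1: Shrinkage = 33 - 30.9 = 2.1 cm
Step 2: Shrinkage% = (2.1 / 33) * 100
Step 3: Shrinkage% = 0.063636 * 100 = 6.3636% ≈ 6.4%

6.4%


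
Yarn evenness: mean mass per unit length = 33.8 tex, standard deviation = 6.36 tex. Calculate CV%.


Formula: CV% = (standard deviation / mean) * 100
Step 1: Ratio = 6.36 / 33.8 = 0.188166
Step 2: CV% = 0.188166 * 100 = 18.8166% ≈ 18.8%

18.8%


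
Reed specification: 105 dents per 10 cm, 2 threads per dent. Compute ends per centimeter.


Formula: EPC = (dents per 10 cm * ends per dent) / 10
Step 1: Total ends per 10 cm = 105 * 2 = 210
Step 2: EPC = 210 / 10 = 21.0 ends/cm

21.0 ends/cm


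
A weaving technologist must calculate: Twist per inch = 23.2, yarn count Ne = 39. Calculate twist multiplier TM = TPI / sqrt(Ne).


Formula: TM = TPI / sqrt(Ne)
Step 1: sqrt(Ne) = sqrt(39) = 6.245
Step 2: TM = 23.2 / 6.245 = 3.71

3.71 TM


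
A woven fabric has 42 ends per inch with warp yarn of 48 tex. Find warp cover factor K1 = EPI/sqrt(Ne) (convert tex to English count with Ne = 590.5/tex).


Formula: K1 = EPI / sqrt(Ne), with Ne = 590.5 / tex_warp
Step 1: Ne = 590.5 / 48 = 12.302
Step 2: sqrt(Ne) = sqrt(12.302) = 3.5074
Step 3: K1 = 42 / 3.5074 = 12.0

12.0


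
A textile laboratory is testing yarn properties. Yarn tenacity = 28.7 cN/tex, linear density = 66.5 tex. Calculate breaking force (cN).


Formula: Breaking force = Tenacity * Linear density
F = 28.7 cN/tex * 66.5 tex
F = 1908.55 cN

1908.55 cN


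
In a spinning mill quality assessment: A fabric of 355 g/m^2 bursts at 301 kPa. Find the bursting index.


Formula: Bursting Index = Bursting Strength / Fabric GSM
BI = 301 kPa / 355 g/m^2
BI = 0.848 kPa/(g/m^2)

0.848 kPa/(g/m^2)


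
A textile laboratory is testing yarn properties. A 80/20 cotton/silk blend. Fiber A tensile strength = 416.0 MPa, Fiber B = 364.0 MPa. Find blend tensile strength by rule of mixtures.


Formula: Blend property = (fraction_A * property_A) + (fraction_B * property_B)
Step 1: Contribution A = 80/100 * 416.0 MPa = 332.8 MPa
Step 2: Contribution B = 20/100 * 364.0 MPa = 72.8 MPa
Step 3: Blend tensile strength = 332.8 + 72.8 = 405.6 MPa

405.6 MPa


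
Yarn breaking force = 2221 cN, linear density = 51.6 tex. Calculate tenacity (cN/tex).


Formula: Tenacity = Breaking force / Linear density
Tenacity = 2221 cN / 51.6 tex
Tenacity = 43.04 cN/tex

43.04 cN/tex


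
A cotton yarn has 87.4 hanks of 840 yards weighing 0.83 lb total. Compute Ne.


Formula: Ne = hanks / mass_lb
Substituting: Ne = 87.4 / 0.83
Ne = 105.3

105.3 Ne


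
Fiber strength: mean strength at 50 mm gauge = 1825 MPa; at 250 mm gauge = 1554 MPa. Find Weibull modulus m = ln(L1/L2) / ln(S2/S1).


Formula: m = ln(L1/L2) / ln(S2/S1)
Step 1: ln(L1/L2) = ln(50/250) = -1.60944
Step 2: S2/S1 = 1554/1825 = 0.85151
Step 3: ln(S2/S1) = ln(0.85151) = -0.16074
Step 4: m = -1.60944 / -0.16074 = 10.01

10.01 (Weibull m)


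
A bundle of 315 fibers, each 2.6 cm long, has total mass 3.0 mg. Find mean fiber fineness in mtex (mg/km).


Formula: fineness (mtex) = mass (mg) / total length (km) = (mass_mg / total_length_m) * 1000
Step 1: Convert fiber length: 2.6 cm = 0.026 m
Step 2: Total fiber length = 315 * 0.026 = 8.19 m
Step 3: Linear density = 3.0 mg / 8.19 m = 0.3663 mg/m
Step 4: fineness = 0.3663 * 1000 = 366.3 mtex

366.3 mtex


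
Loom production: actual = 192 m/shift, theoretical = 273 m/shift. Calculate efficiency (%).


Formula: Efficiency% = (Actual output / Theoretical output) * 100
Efficiency% = (192 / 273) * 100
Efficiency% = 0.703297 * 100 = 70.3297% ≈ 70.3%

70.3%


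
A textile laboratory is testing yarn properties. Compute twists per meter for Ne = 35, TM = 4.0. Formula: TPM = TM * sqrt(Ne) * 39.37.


Formula: TPM = TM * sqrt(Ne) * 39.37
Step 1: sqrt(Ne) = sqrt(35) = 5.9161
Step 2: TM * sqrt(Ne) = 4.0 * 5.9161 = 23.6644
Step 3: TPM = 23.6644 * 39.37 = 932 twists/m

932 twists/m


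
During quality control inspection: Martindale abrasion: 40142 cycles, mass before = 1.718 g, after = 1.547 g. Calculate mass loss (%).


Formula: Mass loss% = ((m_before - m_after) / m_before) * 100
Step 1: Mass loss = 1.718 - 1.547 = 0.171 g
Step 2: Ratio = 0.171 / 1.718 = 0.0995343
Step 3: Mass loss% = 0.0995343 * 100 = 9.95343% ≈ 9.95%

9.95%


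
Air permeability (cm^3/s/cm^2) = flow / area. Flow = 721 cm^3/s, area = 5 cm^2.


Formula: Air Permeability = Airflow / Test Area
AP = 721 cm^3/s / 5 cm^2
AP = 144.2 cm^3/s/cm^2

144.2 cm^3/s/cm^2


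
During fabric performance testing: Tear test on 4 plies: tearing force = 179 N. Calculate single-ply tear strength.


Formula: Per-ply strength = Total force / Number of plies
Per-ply = 179 N / 4
Per-ply = 44.75 N

44.75 N


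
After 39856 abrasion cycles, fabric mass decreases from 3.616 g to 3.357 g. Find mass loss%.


Formula: Mass loss% = ((m_before - m_after) / m_before) * 100
Step 1: Mass loss = 3.616 - 3.357 = 0.259 g
Step 2: Ratio = 0.259 / 3.616 = 0.0716261
Step 3: Mass loss% = 0.0716261 * 100 = 7.16261% ≈ 7.16%

7.16%


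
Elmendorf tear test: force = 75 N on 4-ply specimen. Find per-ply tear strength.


Formula: Per-ply strength = Total force / Number of plies
Per-ply = 75 N / 4
Per-ply = 18.75 N

18.75 N


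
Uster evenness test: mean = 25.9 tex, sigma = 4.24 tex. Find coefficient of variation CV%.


Formula: CV% = (standard deviation / mean) * 100
Step 1: Ratio = 4.24 / 25.9 = 0.163707
Step 2: CV% = 0.163707 * 100 = 16.3707% ≈ 16.4%

16.4%


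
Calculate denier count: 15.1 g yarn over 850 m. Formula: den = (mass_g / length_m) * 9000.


Formula: den = (mass_g / length_m) * 9000
Substituting: den = (15.1 / 850) * 9000
Intermediate: 15.1 / 850 = 0.01776471 g/m
den = 0.01776471 * 9000 = 159.9 denier

159.9 denier


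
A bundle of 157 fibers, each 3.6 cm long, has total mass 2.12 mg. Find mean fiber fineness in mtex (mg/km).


Formula: fineness (mtex) = mass (mg) / total length (km) = (mass_mg / total_length_m) * 1000
Step 1: Convert fiber length: 3.6 cm = 0.036 m
Step 2: Total fiber length = 157 * 0.036 = 5.652 m
Step 3: Linear density = 2.12 mg / 5.652 m = 0.3751 mg/m
Step 4: fineness = 0.3751 * 1000 = 375.1 mtex

375.1 mtex


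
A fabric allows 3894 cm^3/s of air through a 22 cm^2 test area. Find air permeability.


Formula: Air Permeability = Airflow / Test Area
AP = 3894 cm^3/s / 22 cm^2
AP = 177.0 cm^3/s/cm^2

177.0 cm^3/s/cm^2


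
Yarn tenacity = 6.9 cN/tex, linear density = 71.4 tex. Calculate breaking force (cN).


Formula: Breaking force = Tenacity * Linear density
F = 6.9 cN/tex * 71.4 tex
F = 492.66 cN

492.66 cN


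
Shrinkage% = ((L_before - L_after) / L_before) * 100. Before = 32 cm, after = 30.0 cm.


Formula: Shrinkage% = ((L_before - L_after) / L_before) * 100
Step 1: Shrinkage = 32 - 30.0 = 2.0 cm
Step 2: Shrinkage% = (2.0 / 32) * 100
Step 3: Shrinkage% = 0.0625 * 100 = 6.25% ≈ 6.3%

6.3%


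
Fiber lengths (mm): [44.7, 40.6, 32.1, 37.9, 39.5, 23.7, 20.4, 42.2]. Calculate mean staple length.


Formula: Mean = sum of lengths / count
Sum = 44.7 + 40.6 + 32.1 + 37.9 + 39.5 + 23.7 + 20.4 + 42.2
Sum = 281.1 mm
Mean = 281.1 / 8 = 35.14 mm

35.14 mm


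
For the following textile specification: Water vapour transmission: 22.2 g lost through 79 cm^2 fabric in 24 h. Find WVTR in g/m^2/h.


Formula: WVTR = mass_loss / (area * time)
Step 1: Convert area: 79 cm^2 = 0.0079 m^2
Step 2: WVTR = 22.2 g / (0.0079 m^2 * 24 h)
Step 3: WVTR = 22.2 / 0.1896 = 117.1 g/m^2/h

117.1 g/m^2/h


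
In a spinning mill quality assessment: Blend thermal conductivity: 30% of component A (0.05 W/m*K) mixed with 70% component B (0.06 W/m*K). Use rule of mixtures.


Formula: Blend property = (fraction_A * property_A) + (fraction_B * property_B)
Step 1: Contribution A = 30/100 * 0.05 W/m*K = 0.015 W/m*K
Step 2: Contribution B = 70/100 * 0.06 W/m*K = 0.042 W/m*K
Step 3: Blend thermal conductivity = 0.015 + 0.042 = 0.057 W/m*K

0.057 W/m*K


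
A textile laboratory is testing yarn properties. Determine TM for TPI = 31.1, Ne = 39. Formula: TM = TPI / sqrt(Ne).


Formula: TM = TPI / sqrt(Ne)
Step 1: sqrt(Ne) = sqrt(39) = 6.245
Step 2: TM = 31.1 / 6.245 = 4.98

4.98 TM


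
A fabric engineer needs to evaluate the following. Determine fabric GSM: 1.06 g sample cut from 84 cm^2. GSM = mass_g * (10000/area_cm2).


Formula: GSM = mass_g / area_m2
Step 1: Convert area: 84 cm^2 = 84 / 10000 = 0.0084 m^2
Step 2: GSM = 1.06 g / 0.0084 m^2 = 126.2 g/m^2

126.2 g/m^2


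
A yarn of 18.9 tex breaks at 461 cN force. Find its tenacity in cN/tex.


Formula: Tenacity = Breaking force / Linear density
Tenacity = 461 cN / 18.9 tex
Tenacity = 24.39 cN/tex

24.39 cN/tex


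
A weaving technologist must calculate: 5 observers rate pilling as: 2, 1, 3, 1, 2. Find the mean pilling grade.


Formula: Mean = sum / count
Sum = 2 + 1 + 3 + 1 + 2 = 9
Mean = 9 / 5 = 1.8

1.8


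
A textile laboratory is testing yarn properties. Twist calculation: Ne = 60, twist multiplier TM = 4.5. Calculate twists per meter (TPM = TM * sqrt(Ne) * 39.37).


Formula: TPM = TM * sqrt(Ne) * 39.37
Step 1: sqrt(Ne) = sqrt(60) = 7.746
Step 2: TM * sqrt(Ne) = 4.5 * 7.746 = 34.857
Step 3: TPM = 34.857 * 39.37 = 1372 twists/m

1372 twists/m


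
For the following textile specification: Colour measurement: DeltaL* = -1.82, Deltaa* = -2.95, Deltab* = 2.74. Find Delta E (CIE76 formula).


Formula: Delta E = sqrt(dL*^2 + da*^2 + db*^2)
Step 1: dL*^2 = (-1.82)^2 = 3.3124
Step 2: da*^2 = (-2.95)^2 = 8.7025
Step 3: db*^2 = 2.74^2 = 7.5076
Step 4: Sum = 3.3124 + 8.7025 + 7.5076 = 19.5225
Step 5: Delta E = sqrt(19.5225) = 4.42

4.42 Delta E
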